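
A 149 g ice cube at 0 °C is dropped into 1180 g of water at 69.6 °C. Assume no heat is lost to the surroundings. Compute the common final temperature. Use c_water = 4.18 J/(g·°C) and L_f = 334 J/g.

T_f ≈ 52.8 °C

Conservation of energy gives ΣQ = 0:
fusion: m_ice L_f = 149×334 = 49766; meltwater 0→T: 149×4.18×T = 622.82 T; water: 4932.4(T − 69.6)
5555.2 T = 343295 − 49766 = 293529
T ≈ 52.84 °C (positive, so assuming full melt was valid).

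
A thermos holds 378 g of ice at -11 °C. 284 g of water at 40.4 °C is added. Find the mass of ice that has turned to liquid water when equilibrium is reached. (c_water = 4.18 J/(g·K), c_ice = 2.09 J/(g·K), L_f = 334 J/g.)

m_melted ≈ 118 g

Heat available from the water dropping to 0 °C: 284·4.18·40.4 = 47960 J.
Of that, 378·2.09·11 = 8690.2 J goes to bring the ice to 0 °C, leaving 39269 J.
Fully melting the ice requires m_ice L_f = 378·334 = 126252 J.
Since 39269 < 126252 J, not all the ice melts; equilibrium is at 0 °C.
m_melt = 39269 / L_f = 117.6 g.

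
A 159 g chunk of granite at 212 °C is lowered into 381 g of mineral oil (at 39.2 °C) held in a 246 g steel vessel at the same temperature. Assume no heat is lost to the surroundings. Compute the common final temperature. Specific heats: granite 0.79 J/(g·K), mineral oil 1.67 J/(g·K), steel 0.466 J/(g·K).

T_f is the heat-capacity-weighted average of the initial temperatures:
T_f = (125.61·212 + 636.27·39.2 + 114.64·39.2) / (125.61 + 636.27 + 114.64)
    = 56065 / 876.52 ≈ 63.96 °C

T_f ≈ 64.0 °C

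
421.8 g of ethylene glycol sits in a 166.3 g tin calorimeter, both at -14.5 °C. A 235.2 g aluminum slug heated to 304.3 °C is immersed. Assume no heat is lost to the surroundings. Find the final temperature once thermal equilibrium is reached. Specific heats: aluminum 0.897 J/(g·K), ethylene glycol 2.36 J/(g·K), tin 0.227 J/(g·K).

Heat gained plus heat lost sum to zero:
235.2·0.897·(T − 304.3) + 421.8·2.36·(T − (-14.5)) + 166.3·0.227·(T − (-14.5)) = 0
(210.97 + 995.45 + 37.75) T = 210.97·304.3 + 995.45·(-14.5) + 37.75·(-14.5)
T ≈ 39.56 °C

T_f ≈ 39.6 °C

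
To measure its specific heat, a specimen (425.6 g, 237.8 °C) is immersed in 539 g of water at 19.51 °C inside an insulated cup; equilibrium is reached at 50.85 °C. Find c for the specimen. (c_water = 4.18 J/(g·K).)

Heat lost by the specimen = heat gained by the water:
425.6·c·(237.8 − 50.85) = 539·4.18·(50.85 − 19.51)
79566 c = 70610  ⇒  c ≈ 0.8874 J/(g·K)

c ≈ 0.887 J/(g·K)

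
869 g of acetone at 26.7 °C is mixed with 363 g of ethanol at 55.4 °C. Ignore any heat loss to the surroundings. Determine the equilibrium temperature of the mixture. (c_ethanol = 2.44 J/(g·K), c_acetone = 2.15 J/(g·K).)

Let T be the final temperature. ΣQ_i = 0:
363·2.44·(T − 55.4) + 869·2.15·(T − 26.7) = 0
885.72(T − 55.4) + 1868.3(T − 26.7) = 0
2754.1 T = 98954
T = 98954 / 2754.1 = 35.9 °C

T_f ≈ 35.9 °C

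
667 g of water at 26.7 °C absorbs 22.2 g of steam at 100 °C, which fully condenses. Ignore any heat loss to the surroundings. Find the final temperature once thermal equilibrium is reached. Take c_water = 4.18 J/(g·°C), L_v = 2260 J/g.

T_f ≈ 46.5 °C

Setting the total heat transfer to zero:
latent heat released on condensation: 22.2·2260 = 50172
  condensed water 100 °C→T: 92.8(T − 100)
  original water: 2788.1(T − 26.7)
2880.9 T = 50172 + 9279.6 + 74441 = 133893
T ≈ 46.48 °C — below 100 °C, confirming all the steam condensed.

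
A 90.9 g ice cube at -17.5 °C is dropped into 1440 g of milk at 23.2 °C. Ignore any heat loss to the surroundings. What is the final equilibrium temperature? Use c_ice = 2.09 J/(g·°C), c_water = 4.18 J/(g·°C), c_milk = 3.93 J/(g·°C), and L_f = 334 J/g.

Taking heat into each body as positive, Σ m c ΔT = 0:
warm ice to 0 °C: 90.9×2.09×(0 − (-17.5)) = 3324.7; fusion: m_ice L_f = 90.9×334 = 30361; warm the meltwater: 379.96 T; milk cools: 1440×3.93×(T − 23.2) = 5659.2(T − 23.2)
6039.2 T = 131293 − 33685 = 97608
T ≈ 16.16 °C — above 0 °C, consistent with complete melting.

T_f ≈ 16.2 °C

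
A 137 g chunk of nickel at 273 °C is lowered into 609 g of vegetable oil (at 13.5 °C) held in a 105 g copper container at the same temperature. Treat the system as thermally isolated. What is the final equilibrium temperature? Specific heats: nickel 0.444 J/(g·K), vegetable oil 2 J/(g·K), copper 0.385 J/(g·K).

T_f = Σ m_i c_i T_i / Σ m_i c_i:
T_f = (60.83*273 + 1218*13.5 + 40.43*13.5) / (60.83 + 1218 + 40.43)
    = 33595 / 1319.3 ≈ 25.47 °C

T_f ≈ 25.5 °C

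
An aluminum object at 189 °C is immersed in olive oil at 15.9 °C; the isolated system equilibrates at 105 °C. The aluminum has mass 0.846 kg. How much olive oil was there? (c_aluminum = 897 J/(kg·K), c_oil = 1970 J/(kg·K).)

Heat lost by the aluminum = heat gained by the oil:
0.846·897·(189 − 105) = m·1970·(105 − 15.9)
175527 m = 63744  ⇒  m ≈ 0.3632 kg

m ≈ 0.363 kg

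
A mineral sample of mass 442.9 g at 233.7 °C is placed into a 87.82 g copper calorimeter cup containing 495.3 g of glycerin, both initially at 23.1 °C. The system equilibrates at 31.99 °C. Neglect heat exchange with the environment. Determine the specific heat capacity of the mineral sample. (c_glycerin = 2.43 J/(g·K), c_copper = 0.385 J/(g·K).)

Taking heat into each body as positive, Σ m c ΔT = 0:
442.9·c·(31.99 − 233.7) + 495.3·2.43·(31.99 − 23.1) + 87.82·0.385·(31.99 − 23.1) = 0
-89337 c = -11000
c = -11000/-89337 ≈ 0.1231 J/(g·K)

c ≈ 0.123 J/(g·K)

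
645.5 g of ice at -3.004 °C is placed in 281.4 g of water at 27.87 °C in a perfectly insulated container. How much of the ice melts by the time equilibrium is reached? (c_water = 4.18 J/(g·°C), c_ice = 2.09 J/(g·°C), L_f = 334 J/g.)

Water can give up m c ΔT = 281.4×4.18×27.87 = 32782 J before reaching 0 °C.
Warming the ice to 0 °C takes 645.5×2.09×3.004 = 4052.7 J, leaving 28729 J for melting.
To melt every bit of ice: 645.5×334 = 215597 J.
28729 J < 215597 J, so only part of the ice melts and the system sits at 0 °C.
m_melted×334 = 28729  ⇒  m_melted ≈ 86.02 g.

m_melted ≈ 86 g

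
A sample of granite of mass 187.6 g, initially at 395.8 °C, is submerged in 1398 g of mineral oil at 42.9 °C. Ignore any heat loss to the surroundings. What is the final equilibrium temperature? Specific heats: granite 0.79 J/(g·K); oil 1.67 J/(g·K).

T_f ≈ 64.0 °C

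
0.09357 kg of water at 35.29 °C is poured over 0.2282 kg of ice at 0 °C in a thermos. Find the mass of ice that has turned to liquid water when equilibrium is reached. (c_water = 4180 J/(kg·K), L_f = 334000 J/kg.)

m_melted ≈ 0.0413 kg

Heat available from the water dropping to 0 °C: 0.09357·4180·35.29 = 13803 J.
Fully melting the ice requires m_ice L_f = 0.2282·334000 = 76219 J.
13803 J < 76219 J, so only part of the ice melts and the system sits at 0 °C.
m_melt = 13803 / L_f = 0.04133 kg.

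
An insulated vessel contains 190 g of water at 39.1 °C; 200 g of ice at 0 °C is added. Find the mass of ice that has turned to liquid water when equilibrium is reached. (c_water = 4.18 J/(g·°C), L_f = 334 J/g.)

m_melted ≈ 93 g

Water can give up m c ΔT = 190×4.18×39.1 = 31053 J before reaching 0 °C.
Fully melting the ice requires m_ice L_f = 200×334 = 66800 J.
Since 31053 < 66800 J, not all the ice melts; equilibrium is at 0 °C.
m_melt = 31053 / L_f = 92.97 g.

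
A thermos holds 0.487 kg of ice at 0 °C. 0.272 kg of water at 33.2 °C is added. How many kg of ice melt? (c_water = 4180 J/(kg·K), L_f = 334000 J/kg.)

Water can give up m c ΔT = 0.272×4180×33.2 = 37747 J before reaching 0 °C.
Fully melting the ice requires m_ice L_f = 0.487×334000 = 162658 J.
Since 37747 < 162658 J, not all the ice melts; equilibrium is at 0 °C.
Mass melted = 37747/334000 ≈ 0.113 kg.

m_melted ≈ 0.113 kg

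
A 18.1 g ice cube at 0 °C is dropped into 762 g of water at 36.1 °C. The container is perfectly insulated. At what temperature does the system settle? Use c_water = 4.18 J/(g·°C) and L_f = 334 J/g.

Let T be the final temperature. ΣQ_i = 0:
fusion: m_ice L_f = 18.1×334 = 6045.4; warm the meltwater: 75.66 T; water: 3185.2(T − 36.1)
3260.8 T = 114984 − 6045.4 = 108939
T ≈ 33.41 °C. Since T > 0 °C, the all-ice-melts assumption holds.

T_f ≈ 33.4 °C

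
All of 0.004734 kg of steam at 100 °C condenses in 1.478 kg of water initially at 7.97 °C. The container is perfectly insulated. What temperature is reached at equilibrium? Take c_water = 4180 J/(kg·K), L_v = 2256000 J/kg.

T_f ≈ 10.0 °C

Let T be the final temperature. ΣQ_i = 0:
steam→water at 100 °C releases m L_v = 0.004734·2256000 = 10680; condensate cools 100→T: 0.004734·4180·(T − 100) = 19.79(T − 100); water warms: 1.478·4180·(T − 7.97) = 6178(T − 7.97)
6197.8 T = 10680 + 1978.8 + 49239 = 61898
T ≈ 9.99 °C, under the boiling point, so the assumption holds.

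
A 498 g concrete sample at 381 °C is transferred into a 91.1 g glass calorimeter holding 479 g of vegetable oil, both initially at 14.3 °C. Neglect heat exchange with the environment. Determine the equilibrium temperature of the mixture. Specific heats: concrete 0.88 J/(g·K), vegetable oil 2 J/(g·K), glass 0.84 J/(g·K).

T_f ≈ 123.4 °C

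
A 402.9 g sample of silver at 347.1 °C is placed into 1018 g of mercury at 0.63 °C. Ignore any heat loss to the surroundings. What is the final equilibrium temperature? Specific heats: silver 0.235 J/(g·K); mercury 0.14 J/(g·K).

With ΣQ=0 the equilibrium temperature is the m·c-weighted mean:
T_f = (94.68·347.1 + 142.52·0.63) / (94.68 + 142.52)
    = 32954 / 237.2 ≈ 138.93 °C

T_f ≈ 138.9 °C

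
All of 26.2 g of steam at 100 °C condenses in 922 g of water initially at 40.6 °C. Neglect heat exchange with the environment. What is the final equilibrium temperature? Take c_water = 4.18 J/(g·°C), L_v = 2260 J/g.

T_f ≈ 57.2 °C

Sum of m c ΔT and latent-heat terms is zero:
latent heat released on condensation: 26.2×2260 = 59212; condensate cools 100→T: 26.2×4.18×(T − 100) = 109.52(T − 100); original water: 3854(T − 40.6)
3963.5 T = 59212 + 10952 + 156471 = 226634
T ≈ 57.18 °C — below 100 °C, confirming all the steam condensed.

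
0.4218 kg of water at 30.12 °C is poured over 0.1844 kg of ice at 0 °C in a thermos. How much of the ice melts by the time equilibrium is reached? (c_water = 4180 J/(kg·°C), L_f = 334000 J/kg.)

m_melted ≈ 0.159 kg

Water can give up m c ΔT = 0.4218·4180·30.12 = 53105 J before reaching 0 °C.
To melt every bit of ice: 0.1844·334000 = 61590 J.
Since 53105 < 61590 J, not all the ice melts; equilibrium is at 0 °C.
Mass melted = 53105/334000 ≈ 0.159 kg.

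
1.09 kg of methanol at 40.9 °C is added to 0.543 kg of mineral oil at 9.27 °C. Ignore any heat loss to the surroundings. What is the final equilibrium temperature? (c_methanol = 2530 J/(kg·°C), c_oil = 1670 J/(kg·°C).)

T_f ≈ 33.1 °C

Let T be the final temperature. ΣQ_i = 0:
1.09·2530·(T − 40.9) + 0.543·1670·(T − 9.27) = 0
2757.7(T − 40.9) + 906.81(T − 9.27) = 0
3664.5 T = 121196
T = 121196 / 3664.5 = 33.1 °C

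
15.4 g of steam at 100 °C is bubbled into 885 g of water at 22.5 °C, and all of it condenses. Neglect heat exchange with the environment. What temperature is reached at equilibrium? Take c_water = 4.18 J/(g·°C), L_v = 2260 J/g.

Conservation of energy gives ΣQ = 0:
condense steam: −15.4·2260 = −34804; condensate cools 100→T: 15.4·4.18·(T − 100) = 64.37(T − 100); water warms: 885·4.18·(T − 22.5) = 3699.3(T − 22.5)
3763.7 T = 34804 + 6437.2 + 83234 = 124475
T ≈ 33.07 °C (< 100 °C, so full condensation is consistent).

T_f ≈ 33.1 °C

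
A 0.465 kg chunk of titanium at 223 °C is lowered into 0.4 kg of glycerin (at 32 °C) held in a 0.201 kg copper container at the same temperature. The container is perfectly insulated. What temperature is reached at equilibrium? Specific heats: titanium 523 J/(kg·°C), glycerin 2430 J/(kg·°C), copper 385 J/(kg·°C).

Net heat exchanged in the isolated system is zero:
0.465*523*(T − 223) + 0.4*2430*(T − 32) + 0.201*385*(T − 32) = 0
243.2(T − 223) + 972(T − 32) + 77.39(T − 32) = 0
1292.6 T = 87813
T ≈ 67.94 °C

T_f ≈ 67.9 °C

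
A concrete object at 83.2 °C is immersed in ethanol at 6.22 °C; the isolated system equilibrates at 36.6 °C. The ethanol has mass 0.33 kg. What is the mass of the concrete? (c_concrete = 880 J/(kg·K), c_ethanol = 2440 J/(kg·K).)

Energy conservation, ΣQ = 0:
m×880×(36.6 − 83.2) + 0.33×2440×(36.6 − 6.22) = 0
-41008 m = -24462
m = -24462/-41008 ≈ 0.5965 kg

m ≈ 0.597 kg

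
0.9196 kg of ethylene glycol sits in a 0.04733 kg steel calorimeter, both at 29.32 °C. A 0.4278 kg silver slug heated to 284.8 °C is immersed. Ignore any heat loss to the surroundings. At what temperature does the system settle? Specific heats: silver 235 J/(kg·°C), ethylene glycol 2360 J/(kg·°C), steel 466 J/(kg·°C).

T_f ≈ 40.5 °C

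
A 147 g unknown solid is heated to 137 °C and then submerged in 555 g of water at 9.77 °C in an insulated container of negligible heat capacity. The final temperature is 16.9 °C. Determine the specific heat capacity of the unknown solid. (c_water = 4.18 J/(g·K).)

c ≈ 0.937 J/(g·K)

m_s c (T_s − T_f) = m_water c_water (T_f − T_0):
147×c×(137 − 16.9) = 555×4.18×(16.9 − 9.77)
17655 c = 16541  ⇒  c ≈ 0.9369 J/(g·K)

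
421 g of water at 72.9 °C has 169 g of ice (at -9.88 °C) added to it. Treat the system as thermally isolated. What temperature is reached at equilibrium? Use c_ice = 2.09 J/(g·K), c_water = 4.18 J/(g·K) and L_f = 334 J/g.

T_f ≈ 27.7 °C

Setting the total heat transfer to zero:
warm ice to 0 °C: 169×2.09×(0 − (-9.88)) = 3489.7; latent heat to melt: 169×334 = 56446; meltwater 0→T: 169×4.18×T = 706.42 T; water cools: 421×4.18×(T − 72.9) = 1759.8(T − 72.9)
2466.2 T = 128288 − 59936 = 68352
T ≈ 27.72 °C. Since T > 0 °C, the all-ice-melts assumption holds.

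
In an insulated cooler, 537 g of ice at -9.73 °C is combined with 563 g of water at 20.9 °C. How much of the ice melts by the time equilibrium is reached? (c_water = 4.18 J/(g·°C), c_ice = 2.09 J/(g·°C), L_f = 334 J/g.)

Heat available from the water dropping to 0 °C: 563·4.18·20.9 = 49185 J.
Warming the ice to 0 °C takes 537·2.09·9.73 = 10920 J, leaving 38265 J for melting.
To melt every bit of ice: 537·334 = 179358 J.
That's not enough to melt it all — equilibrium is at 0 °C with ice remaining.
Mass melted = 38265/334 ≈ 114.6 g.

m_melted ≈ 115 g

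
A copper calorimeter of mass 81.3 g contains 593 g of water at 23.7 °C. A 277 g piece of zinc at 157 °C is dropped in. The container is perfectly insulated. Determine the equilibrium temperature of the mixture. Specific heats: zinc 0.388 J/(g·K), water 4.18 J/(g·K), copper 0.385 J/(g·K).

T_f ≈ 29.2 °C

With ΣQ=0 the equilibrium temperature is the m·c-weighted mean:
T_f = (107.48×157 + 2478.7×23.7 + 31.3×23.7) / (107.48 + 2478.7 + 31.3)
    = 76362 / 2617.5 ≈ 29.17 °C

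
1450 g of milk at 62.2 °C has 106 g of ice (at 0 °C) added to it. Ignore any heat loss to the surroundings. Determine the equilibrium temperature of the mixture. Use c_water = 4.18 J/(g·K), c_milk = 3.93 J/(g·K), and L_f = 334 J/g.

T_f ≈ 51.9 °C

Setting the total heat transfer to zero:
melt ice: 106×334 = 35404
  meltwater 0→T: 106×4.18×T = 443.08 T
  milk cools: 1450×3.93×(T − 62.2) = 5698.5(T − 62.2)
6141.6 T = 354447 − 35404 = 319043
T ≈ 51.95 °C. Since T > 0 °C, the all-ice-melts assumption holds.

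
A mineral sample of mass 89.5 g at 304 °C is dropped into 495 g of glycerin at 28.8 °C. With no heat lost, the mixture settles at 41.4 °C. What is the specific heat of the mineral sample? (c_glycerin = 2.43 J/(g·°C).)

c ≈ 0.645 J/(g·°C)

Heat lost by the mineral sample = heat gained by the glycerin:
89.5×c×(304 − 41.4) = 495×2.43×(41.4 − 28.8)
23503 c = 15156  ⇒  c ≈ 0.6449 J/(g·°C)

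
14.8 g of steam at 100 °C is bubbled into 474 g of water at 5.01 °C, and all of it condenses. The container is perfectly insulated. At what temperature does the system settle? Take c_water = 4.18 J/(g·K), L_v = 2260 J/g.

T_f ≈ 24.3 °C

Taking heat into each body as positive, Σ m c ΔT = 0:
condense steam: −14.8×2260 = −33448; condensed water 100 °C→T: 61.86(T − 100); water warms: 474×4.18×(T − 5.01) = 1981.3(T − 5.01)
2043.2 T = 33448 + 6186.4 + 9926.4 = 49561
T ≈ 24.26 °C — below 100 °C, confirming all the steam condensed.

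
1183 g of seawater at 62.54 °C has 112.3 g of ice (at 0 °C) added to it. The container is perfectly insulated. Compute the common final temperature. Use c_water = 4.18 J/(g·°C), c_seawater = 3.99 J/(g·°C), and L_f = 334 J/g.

T_f ≈ 49.7 °C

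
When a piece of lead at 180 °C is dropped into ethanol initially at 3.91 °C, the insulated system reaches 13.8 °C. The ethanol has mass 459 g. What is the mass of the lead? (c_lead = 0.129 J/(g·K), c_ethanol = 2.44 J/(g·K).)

Let T be the final temperature. ΣQ_i = 0:
m×0.129×(13.8 − 180) + 459×2.44×(13.8 − 3.91) = 0
-21.44 m = -11076
m = -11076/-21.44 ≈ 516.6 g

m ≈ 517 g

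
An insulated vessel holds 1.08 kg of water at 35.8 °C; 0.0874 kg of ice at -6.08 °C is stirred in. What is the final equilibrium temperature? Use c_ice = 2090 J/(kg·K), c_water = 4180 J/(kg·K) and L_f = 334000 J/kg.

T_f ≈ 26.9 °C

Setting the total heat transfer to zero:
ice -6.08→0 °C: 0.0874·2090·6.08 = 1110.6
  latent heat to melt: 0.0874·334000 = 29192
  warm the meltwater: 365.33 T
  water: 4514.4(T − 35.8)
4879.7 T = 161616 − 30302 = 131313
T ≈ 26.91 °C (positive, so assuming full melt was valid).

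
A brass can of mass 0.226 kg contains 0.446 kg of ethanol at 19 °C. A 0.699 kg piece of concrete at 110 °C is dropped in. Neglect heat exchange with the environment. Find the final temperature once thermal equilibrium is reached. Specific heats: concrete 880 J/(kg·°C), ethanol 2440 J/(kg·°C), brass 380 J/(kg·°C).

Let T be the final temperature. ΣQ_i = 0:
0.699·880·(T − 110) + 0.446·2440·(T − 19) + 0.226·380·(T − 19) = 0
615.12(T − 110) + 1088.2(T − 19) + 85.88(T − 19) = 0
(615.12 + 1088.2 + 85.88) T = 615.12·110 + 1088.2·19 + 85.88·19
T = 89971 / 1789.2 = 50.3 °C

T_f ≈ 50.3 °C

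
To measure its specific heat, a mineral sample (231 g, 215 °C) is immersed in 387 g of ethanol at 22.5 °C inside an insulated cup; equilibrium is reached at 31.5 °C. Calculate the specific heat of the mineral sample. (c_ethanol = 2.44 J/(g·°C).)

c ≈ 0.2 J/(g·°C)

m_s c (T_s − T_f) = m_ethanol c_ethanol (T_f − T_0):
231·c·(215 − 31.5) = 387·2.44·(31.5 − 22.5)
42388 c = 8498.5  ⇒  c ≈ 0.2005 J/(g·°C)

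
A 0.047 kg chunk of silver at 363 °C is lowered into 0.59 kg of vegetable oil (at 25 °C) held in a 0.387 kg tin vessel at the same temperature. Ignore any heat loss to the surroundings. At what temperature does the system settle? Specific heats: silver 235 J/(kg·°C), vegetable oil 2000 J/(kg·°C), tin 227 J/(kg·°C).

Conservation of energy gives ΣQ = 0:
0.047*235*(T − 363) + 0.59*2000*(T − 25) + 0.387*227*(T − 25) = 0
11.04(T − 363) + 1180(T − 25) + 87.85(T − 25) = 0
1278.9 T = 35706
T = 35706 / 1278.9 = 27.9 °C

T_f ≈ 27.9 °C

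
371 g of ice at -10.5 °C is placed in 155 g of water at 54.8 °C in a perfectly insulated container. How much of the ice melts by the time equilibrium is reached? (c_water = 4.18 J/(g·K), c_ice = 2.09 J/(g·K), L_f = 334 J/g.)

Heat available from the water dropping to 0 °C: 155·4.18·54.8 = 35505 J.
Warming the ice to 0 °C takes 371·2.09·10.5 = 8141.6 J, leaving 27363 J for melting.
Melting all 371 g of ice would need 371·334 = 123914 J.
Since 27363 < 123914 J, not all the ice melts; equilibrium is at 0 °C.
m_melted·334 = 27363  ⇒  m_melted ≈ 81.93 g.

m_melted ≈ 81.9 g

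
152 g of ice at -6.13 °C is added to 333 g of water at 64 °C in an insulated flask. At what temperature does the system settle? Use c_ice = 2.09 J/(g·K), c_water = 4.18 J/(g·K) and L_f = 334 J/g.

T_f ≈ 17.9 °C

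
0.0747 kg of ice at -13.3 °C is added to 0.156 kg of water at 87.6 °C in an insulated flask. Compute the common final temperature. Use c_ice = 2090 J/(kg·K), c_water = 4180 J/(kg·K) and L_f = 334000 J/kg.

Taking heat into each body as positive, Σ m c ΔT = 0:
warm ice to 0 °C: 0.0747·2090·(0 − (-13.3)) = 2076.4
  melt ice: 0.0747·334000 = 24950
  warm the meltwater: 312.25 T
  water: 652.08(T − 87.6)
964.33 T = 57122 − 27026 = 30096
T ≈ 31.21 °C — above 0 °C, consistent with complete melting.

T_f ≈ 31.2 °C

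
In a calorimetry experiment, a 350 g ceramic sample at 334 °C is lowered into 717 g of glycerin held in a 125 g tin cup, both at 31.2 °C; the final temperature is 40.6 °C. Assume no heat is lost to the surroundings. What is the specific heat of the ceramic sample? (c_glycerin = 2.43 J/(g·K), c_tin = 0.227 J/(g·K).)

Energy conservation, ΣQ = 0:
350×c×(40.6 − 334) + 717×2.43×(40.6 − 31.2) + 125×0.227×(40.6 − 31.2) = 0
-102690 c = -16644
c = -16644/-102690 ≈ 0.1621 J/(g·K)

c ≈ 0.162 J/(g·K)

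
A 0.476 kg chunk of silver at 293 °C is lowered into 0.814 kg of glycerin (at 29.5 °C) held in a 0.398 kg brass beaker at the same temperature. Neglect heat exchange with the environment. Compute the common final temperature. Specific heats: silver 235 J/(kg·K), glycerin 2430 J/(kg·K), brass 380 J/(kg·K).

T_f ≈ 42.7 °C

With ΣQ=0 the equilibrium temperature is the m·c-weighted mean:
T_f = (111.86*293 + 1978*29.5 + 151.24*29.5) / (111.86 + 1978 + 151.24)
    = 95588 / 2241.1 ≈ 42.65 °C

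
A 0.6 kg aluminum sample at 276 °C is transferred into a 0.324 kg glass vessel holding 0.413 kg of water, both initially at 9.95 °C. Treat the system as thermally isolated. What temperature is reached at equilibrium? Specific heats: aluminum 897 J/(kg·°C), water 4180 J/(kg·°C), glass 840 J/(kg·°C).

T_f ≈ 66.4 °C

Taking heat into each body as positive, Σ m c ΔT = 0:
0.6*897*(T − 276) + 0.413*4180*(T − 9.95) + 0.324*840*(T − 9.95) = 0
(538.2 + 1726.3 + 272.16) T = 538.2*276 + 1726.3*9.95 + 272.16*9.95
T ≈ 66.40 °C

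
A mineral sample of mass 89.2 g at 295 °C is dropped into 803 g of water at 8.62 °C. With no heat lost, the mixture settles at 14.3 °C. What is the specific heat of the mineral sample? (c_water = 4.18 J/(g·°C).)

Let T be the final temperature. ΣQ_i = 0:
89.2·c·(14.3 − 295) + 803·4.18·(14.3 − 8.62) = 0
-25038 c = -19065
c = -19065/-25038 ≈ 0.7614 J/(g·°C)

c ≈ 0.761 J/(g·°C)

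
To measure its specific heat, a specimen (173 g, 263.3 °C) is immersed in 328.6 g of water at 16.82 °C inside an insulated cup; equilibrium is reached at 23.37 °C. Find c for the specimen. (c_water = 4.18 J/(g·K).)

c ≈ 0.217 J/(g·K)

Setting the total heat transfer to zero:
173·c·(23.37 − 263.3) + 328.6·4.18·(23.37 − 16.82) = 0
-41508 c = -8996.7
c = -8996.7/-41508 ≈ 0.2167 J/(g·K)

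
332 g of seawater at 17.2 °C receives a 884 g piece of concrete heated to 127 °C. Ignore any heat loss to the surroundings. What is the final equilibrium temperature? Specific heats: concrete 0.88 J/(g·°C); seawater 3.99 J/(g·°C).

T_f ≈ 57.8 °C

Let T be the final temperature. ΣQ_i = 0:
884·0.88·(T − 127) + 332·3.99·(T − 17.2) = 0
777.92(T − 127) + 1324.7(T − 17.2) = 0
(777.92 + 1324.7) T = 777.92·127 + 1324.7·17.2
T = 121580/2102.6 ≈ 57.82 °C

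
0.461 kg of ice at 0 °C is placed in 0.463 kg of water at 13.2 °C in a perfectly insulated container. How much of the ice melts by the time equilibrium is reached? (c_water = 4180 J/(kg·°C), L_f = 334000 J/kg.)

m_melted ≈ 0.0765 kg

Water can give up m c ΔT = 0.463·4180·13.2 = 25546 J before reaching 0 °C.
To melt every bit of ice: 0.461·334000 = 153974 J.
That's not enough to melt it all — equilibrium is at 0 °C with ice remaining.
Mass melted = 25546/334000 ≈ 0.07649 kg.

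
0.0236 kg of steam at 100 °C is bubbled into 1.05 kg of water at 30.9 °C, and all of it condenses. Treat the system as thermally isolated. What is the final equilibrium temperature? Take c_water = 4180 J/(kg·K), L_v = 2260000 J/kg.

T_f ≈ 44.3 °C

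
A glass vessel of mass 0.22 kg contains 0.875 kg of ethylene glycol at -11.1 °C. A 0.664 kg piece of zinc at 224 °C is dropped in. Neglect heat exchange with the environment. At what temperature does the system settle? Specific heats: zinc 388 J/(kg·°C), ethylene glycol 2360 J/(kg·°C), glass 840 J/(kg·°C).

T_f ≈ 13.1 °C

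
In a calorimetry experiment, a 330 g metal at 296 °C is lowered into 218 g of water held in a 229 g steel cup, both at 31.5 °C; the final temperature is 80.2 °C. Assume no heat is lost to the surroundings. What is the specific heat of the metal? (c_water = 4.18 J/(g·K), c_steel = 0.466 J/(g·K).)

Taking heat into each body as positive, Σ m c ΔT = 0:
330×c×(80.2 − 296) + 218×4.18×(80.2 − 31.5) + 229×0.466×(80.2 − 31.5) = 0
-71214 c = -49574
c = -49574/-71214 ≈ 0.6961 J/(g·K)

c ≈ 0.696 J/(g·K)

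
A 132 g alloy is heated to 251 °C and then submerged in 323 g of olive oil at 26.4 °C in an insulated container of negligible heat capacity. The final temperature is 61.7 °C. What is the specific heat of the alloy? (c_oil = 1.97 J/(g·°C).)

c ≈ 0.899 J/(g·°C)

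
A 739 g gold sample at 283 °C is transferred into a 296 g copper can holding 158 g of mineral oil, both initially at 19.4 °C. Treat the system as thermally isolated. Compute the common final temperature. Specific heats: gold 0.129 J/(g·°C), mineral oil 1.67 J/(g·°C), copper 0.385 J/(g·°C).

T_f ≈ 72.5 °C

Net heat exchanged in the isolated system is zero:
739×0.129×(T − 283) + 158×1.67×(T − 19.4) + 296×0.385×(T − 19.4) = 0
95.33(T − 283) + 263.86(T − 19.4) + 113.96(T − 19.4) = 0
473.15 T = 34308
T ≈ 72.51 °C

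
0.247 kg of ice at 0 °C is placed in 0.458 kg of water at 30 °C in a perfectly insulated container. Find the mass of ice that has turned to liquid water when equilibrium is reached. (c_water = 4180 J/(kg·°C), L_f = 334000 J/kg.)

m_melted ≈ 0.172 kg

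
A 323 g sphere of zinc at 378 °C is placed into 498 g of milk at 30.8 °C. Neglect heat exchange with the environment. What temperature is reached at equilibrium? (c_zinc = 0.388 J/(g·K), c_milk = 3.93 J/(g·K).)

Let T be the final temperature. ΣQ_i = 0:
323·0.388·(T − 378) + 498·3.93·(T − 30.8) = 0
125.32(T − 378) + 1957.1(T − 30.8) = 0
(125.32 + 1957.1) T = 125.32·378 + 1957.1·30.8
T = 107652/2082.5 ≈ 51.69 °C

T_f ≈ 51.7 °C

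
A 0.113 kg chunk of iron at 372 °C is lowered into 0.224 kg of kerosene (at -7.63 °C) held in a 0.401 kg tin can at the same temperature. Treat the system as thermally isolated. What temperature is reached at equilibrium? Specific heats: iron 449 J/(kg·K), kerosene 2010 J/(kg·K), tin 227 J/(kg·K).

With ΣQ=0 the equilibrium temperature is the m·c-weighted mean:
T_f = (50.74×372 + 450.24×(-7.63) + 91.03×(-7.63)) / (50.74 + 450.24 + 91.03)
    = 14744 / 592 ≈ 24.91 °C

T_f ≈ 24.9 °C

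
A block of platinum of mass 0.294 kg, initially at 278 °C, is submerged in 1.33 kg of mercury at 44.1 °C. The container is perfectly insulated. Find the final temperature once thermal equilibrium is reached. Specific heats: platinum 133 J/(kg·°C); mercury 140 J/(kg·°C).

T_f ≈ 84.7 °C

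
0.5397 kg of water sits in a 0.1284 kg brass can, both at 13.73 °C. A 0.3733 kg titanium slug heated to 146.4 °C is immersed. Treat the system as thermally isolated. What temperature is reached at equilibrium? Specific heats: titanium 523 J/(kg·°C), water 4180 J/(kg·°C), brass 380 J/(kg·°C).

T_f ≈ 24.1 °C

T_f = Σ m_i c_i T_i / Σ m_i c_i:
T_f = (195.24*146.4 + 2255.9*13.73 + 48.79*13.73) / (195.24 + 2255.9 + 48.79)
    = 60227 / 2500 ≈ 24.09 °C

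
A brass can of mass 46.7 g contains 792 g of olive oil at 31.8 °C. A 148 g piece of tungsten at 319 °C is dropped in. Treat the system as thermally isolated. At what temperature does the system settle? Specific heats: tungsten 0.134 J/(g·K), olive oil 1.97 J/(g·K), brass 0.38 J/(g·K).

Taking heat into each body as positive, Σ m c ΔT = 0:
148×0.134×(T − 319) + 792×1.97×(T − 31.8) + 46.7×0.38×(T − 31.8) = 0
(19.83 + 1560.2 + 17.75) T = 19.83×319 + 1560.2×31.8 + 17.75×31.8
T = 56506 / 1597.8 = 35.4 °C

T_f ≈ 35.4 °C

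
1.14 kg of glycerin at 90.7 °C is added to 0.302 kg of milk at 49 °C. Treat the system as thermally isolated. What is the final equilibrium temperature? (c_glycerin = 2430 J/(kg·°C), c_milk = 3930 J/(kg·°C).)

T_f ≈ 78.2 °C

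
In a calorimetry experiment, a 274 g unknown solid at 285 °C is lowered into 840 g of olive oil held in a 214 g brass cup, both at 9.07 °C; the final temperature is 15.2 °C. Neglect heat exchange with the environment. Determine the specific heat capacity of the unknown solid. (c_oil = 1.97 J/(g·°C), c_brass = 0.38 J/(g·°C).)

Let T be the final temperature. ΣQ_i = 0:
274×c×(15.2 − 285) + 840×1.97×(15.2 − 9.07) + 214×0.38×(15.2 − 9.07) = 0
-73925 c = -10642
c = -10642/-73925 ≈ 0.144 J/(g·°C)

c ≈ 0.144 J/(g·°C)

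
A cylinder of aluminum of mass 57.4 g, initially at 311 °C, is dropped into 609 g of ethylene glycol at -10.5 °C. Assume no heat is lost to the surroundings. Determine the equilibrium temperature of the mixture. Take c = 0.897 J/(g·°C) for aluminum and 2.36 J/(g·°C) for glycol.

T_f ≈ 0.6 °C

Conservation of energy gives ΣQ = 0:
57.4×0.897×(T − 311) + 609×2.36×(T − (-10.5)) = 0
(51.49 + 1437.2) T = 51.49×311 + 1437.2×(-10.5)
T ≈ 0.62 °C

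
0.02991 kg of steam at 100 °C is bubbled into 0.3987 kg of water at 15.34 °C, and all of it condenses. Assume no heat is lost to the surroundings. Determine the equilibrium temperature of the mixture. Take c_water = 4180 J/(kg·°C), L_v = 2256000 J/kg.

Let T be the final temperature. ΣQ_i = 0:
condense steam: −0.02991·2256000 = −67477
  condensed water 100 °C→T: 125.02(T − 100)
  original water: 1666.6(T − 15.34)
1791.6 T = 67477 + 12502 + 25565 = 105544
T ≈ 58.91 °C — below 100 °C, confirming all the steam condensed.

T_f ≈ 58.9 °C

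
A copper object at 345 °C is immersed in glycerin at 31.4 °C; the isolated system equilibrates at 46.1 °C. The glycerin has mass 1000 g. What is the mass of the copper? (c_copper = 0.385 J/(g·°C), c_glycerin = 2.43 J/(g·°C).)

Heat lost by the copper = heat gained by the glycerin:
m×0.385×(345 − 46.1) = 1000×2.43×(46.1 − 31.4)
115.08 m = 35721  ⇒  m ≈ 310.4 g

m ≈ 310 g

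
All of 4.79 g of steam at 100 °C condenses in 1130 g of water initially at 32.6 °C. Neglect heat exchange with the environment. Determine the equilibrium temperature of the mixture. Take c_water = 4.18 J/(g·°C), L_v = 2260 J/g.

T_f ≈ 35.2 °C

Energy balance with sensible and latent terms:
latent heat released on condensation: 4.79·2260 = 10825; condensate cools 100→T: 4.79·4.18·(T − 100) = 20.02(T − 100); water warms: 1130·4.18·(T − 32.6) = 4723.4(T − 32.6)
4743.4 T = 10825 + 2002.2 + 153983 = 166810
T ≈ 35.17 °C (< 100 °C, so full condensation is consistent).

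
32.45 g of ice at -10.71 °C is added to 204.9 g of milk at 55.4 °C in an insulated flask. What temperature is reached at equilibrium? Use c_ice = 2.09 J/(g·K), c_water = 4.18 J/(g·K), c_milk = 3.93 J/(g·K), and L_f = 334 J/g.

T_f ≈ 35.1 °C

Sum of m c ΔT and latent-heat terms is zero:
warm ice to 0 °C: 32.45×2.09×(0 − (-10.71)) = 726.36
  fusion: m_ice L_f = 32.45×334 = 10838
  meltwater 0→T: 32.45×4.18×T = 135.64 T
  milk: 805.26(T − 55.4)
940.9 T = 44611 − 11565 = 33047
T ≈ 35.12 °C — above 0 °C, consistent with complete melting.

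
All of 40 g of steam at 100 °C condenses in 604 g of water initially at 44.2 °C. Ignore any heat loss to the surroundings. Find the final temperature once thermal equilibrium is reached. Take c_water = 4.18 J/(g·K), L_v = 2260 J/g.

T_f ≈ 81.2 °C

Taking heat into each body as positive, Σ m c ΔT = 0:
latent heat released on condensation: 40·2260 = 90400
  condensate cools 100→T: 40·4.18·(T − 100) = 167.2(T − 100)
  water warms: 604·4.18·(T − 44.2) = 2524.7(T − 44.2)
2691.9 T = 90400 + 16720 + 111593 = 218713
T ≈ 81.25 °C (< 100 °C, so full condensation is consistent).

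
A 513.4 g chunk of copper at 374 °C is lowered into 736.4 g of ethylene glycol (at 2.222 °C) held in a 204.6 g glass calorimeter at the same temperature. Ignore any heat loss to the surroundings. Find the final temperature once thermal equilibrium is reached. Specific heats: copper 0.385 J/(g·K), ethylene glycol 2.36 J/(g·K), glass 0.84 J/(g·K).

Energy conservation, ΣQ = 0:
513.4*0.385*(T − 374) + 736.4*2.36*(T − 2.222) + 204.6*0.84*(T − 2.222) = 0
(197.66 + 1737.9 + 171.86) T = 197.66*374 + 1737.9*2.222 + 171.86*2.222
T = 78168/2107.4 ≈ 37.09 °C

T_f ≈ 37.1 °C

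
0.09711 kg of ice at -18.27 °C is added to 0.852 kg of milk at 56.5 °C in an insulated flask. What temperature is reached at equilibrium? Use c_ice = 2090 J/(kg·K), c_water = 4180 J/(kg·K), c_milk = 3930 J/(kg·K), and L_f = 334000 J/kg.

T_f ≈ 40.8 °C

Conservation of energy gives ΣQ = 0:
warm ice to 0 °C: 0.09711×2090×(0 − (-18.27)) = 3708.1
  latent heat to melt: 0.09711×334000 = 32435
  meltwater 0→T: 0.09711×4180×T = 405.92 T
  milk cools: 0.852×3930×(T − 56.5) = 3348.4(T − 56.5)
3754.3 T = 189182 − 36143 = 153040
T ≈ 40.76 °C — above 0 °C, consistent with complete melting.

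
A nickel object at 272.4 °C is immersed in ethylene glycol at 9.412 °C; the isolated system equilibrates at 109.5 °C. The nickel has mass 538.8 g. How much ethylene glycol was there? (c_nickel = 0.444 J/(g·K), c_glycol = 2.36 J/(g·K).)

m ≈ 165 g

Heat lost by the nickel = heat gained by the glycol:
538.8·0.444·(272.4 − 109.5) = m·2.36·(109.5 − 9.412)
236.21 m = 38970  ⇒  m ≈ 165 g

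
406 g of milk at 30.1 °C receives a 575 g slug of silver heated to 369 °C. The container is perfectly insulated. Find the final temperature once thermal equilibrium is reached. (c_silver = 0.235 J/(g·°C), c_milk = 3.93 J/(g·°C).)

T_f ≈ 56.6 °C

Energy conservation, ΣQ = 0:
575×0.235×(T − 369) + 406×3.93×(T − 30.1) = 0
135.12(T − 369) + 1595.6(T − 30.1) = 0
(135.12 + 1595.6) T = 135.12×369 + 1595.6×30.1
T = 97888 / 1730.7 = 56.6 °C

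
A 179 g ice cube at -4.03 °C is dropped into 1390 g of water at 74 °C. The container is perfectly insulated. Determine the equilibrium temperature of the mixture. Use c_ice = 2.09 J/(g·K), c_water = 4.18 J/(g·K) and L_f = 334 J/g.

T_f ≈ 56.2 °C

Energy conservation, ΣQ = 0:
ice -4.03→0 °C: 179×2.09×4.03 = 1507.7; fusion: m_ice L_f = 179×334 = 59786; warm the meltwater: 748.22 T; water cools: 1390×4.18×(T − 74) = 5810.2(T − 74)
6558.4 T = 429955 − 61294 = 368661
T ≈ 56.21 °C (positive, so assuming full melt was valid).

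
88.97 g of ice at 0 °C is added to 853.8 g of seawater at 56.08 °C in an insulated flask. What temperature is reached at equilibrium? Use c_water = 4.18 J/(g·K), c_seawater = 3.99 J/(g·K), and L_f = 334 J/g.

T_f ≈ 42.7 °C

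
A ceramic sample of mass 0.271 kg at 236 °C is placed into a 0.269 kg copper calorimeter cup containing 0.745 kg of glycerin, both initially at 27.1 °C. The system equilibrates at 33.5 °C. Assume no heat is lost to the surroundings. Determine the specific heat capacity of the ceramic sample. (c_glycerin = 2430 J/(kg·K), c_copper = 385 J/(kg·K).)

c ≈ 223 J/(kg·K)

Heat gained plus heat lost sum to zero:
0.271·c·(33.5 − 236) + 0.745·2430·(33.5 − 27.1) + 0.269·385·(33.5 − 27.1) = 0
-54.88 c = -12249
c = -12249/-54.88 ≈ 223.2 J/(kg·K)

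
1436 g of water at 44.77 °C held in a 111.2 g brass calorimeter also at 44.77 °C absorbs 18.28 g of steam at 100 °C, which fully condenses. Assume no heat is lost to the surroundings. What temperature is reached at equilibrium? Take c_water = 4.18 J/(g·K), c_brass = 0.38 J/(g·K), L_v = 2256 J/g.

T_f ≈ 52.2 °C

Energy balance with sensible and latent terms:
steam→water at 100 °C releases m L_v = 18.28·2256 = 41240; condensate cools 100→T: 18.28·4.18·(T − 100) = 76.41(T − 100); original water: 6002.5(T − 44.77); brass cup: 111.2·0.38·(T − 44.77) = 42.26(T − 44.77)
6121.1 T = 41240 + 7641 + 270623 = 319504
T ≈ 52.20 °C, under the boiling point, so the assumption holds.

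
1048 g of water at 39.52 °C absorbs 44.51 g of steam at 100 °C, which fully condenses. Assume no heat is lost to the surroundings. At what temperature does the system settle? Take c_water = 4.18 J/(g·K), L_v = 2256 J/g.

Net heat exchanged in the isolated system is zero:
condense steam: −44.51×2256 = −100415
  condensate cools 100→T: 44.51×4.18×(T − 100) = 186.05(T − 100)
  water warms: 1048×4.18×(T − 39.52) = 4380.6(T − 39.52)
4566.7 T = 100415 + 18605 + 173123 = 292143
T ≈ 63.97 °C (< 100 °C, so full condensation is consistent).

T_f ≈ 64.0 °C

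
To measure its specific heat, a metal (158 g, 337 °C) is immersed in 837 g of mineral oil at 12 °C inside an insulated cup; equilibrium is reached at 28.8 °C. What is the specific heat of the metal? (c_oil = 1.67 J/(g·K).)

c ≈ 0.482 J/(g·K)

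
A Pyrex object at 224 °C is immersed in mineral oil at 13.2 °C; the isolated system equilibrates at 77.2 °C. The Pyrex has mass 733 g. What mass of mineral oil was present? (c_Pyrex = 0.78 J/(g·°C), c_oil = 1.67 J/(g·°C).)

Heat lost by the Pyrex = heat gained by the oil:
733·0.78·(224 − 77.2) = m·1.67·(77.2 − 13.2)
106.88 m = 83931  ⇒  m ≈ 785.3 g

m ≈ 785 g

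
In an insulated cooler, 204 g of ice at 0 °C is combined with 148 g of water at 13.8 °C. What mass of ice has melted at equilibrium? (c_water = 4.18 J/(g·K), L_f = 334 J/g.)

m_melted ≈ 25.6 g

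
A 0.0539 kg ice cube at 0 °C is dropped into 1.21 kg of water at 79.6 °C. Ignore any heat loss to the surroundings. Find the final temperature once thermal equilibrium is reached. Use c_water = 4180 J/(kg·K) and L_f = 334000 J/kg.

T_f ≈ 72.8 °C

Net heat exchanged in the isolated system is zero:
fusion: m_ice L_f = 0.0539·334000 = 18003
  warm the meltwater: 225.3 T
  water cools: 1.21·4180·(T − 79.6) = 5057.8(T − 79.6)
5283.1 T = 402601 − 18003 = 384598
T ≈ 72.80 °C (positive, so assuming full melt was valid).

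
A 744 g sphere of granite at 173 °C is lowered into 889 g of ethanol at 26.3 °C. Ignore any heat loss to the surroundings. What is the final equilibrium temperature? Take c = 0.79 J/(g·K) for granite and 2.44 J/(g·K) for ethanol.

With ΣQ=0 the equilibrium temperature is the m·c-weighted mean:
T_f = (587.76·173 + 2169.2·26.3) / (587.76 + 2169.2)
    = 158731 / 2756.9 ≈ 57.58 °C

T_f ≈ 57.6 °C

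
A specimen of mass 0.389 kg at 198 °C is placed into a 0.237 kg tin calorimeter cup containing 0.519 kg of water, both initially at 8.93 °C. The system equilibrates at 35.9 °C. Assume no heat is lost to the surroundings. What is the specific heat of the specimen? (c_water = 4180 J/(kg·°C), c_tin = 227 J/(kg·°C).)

Setting the total heat transfer to zero:
0.389×c×(35.9 − 198) + 0.519×4180×(35.9 − 8.93) + 0.237×227×(35.9 − 8.93) = 0
-63.06 c = -59960
c = -59960/-63.06 ≈ 950.9 J/(kg·°C)

c ≈ 951 J/(kg·°C)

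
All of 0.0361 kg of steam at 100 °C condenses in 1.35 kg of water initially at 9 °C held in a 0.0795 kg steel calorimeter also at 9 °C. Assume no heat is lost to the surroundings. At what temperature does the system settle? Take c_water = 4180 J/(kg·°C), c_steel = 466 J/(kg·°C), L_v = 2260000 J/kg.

Heat gained plus heat lost sum to zero:
latent heat released on condensation: 0.0361×2260000 = 81586; condensate cools 100→T: 0.0361×4180×(T − 100) = 150.9(T − 100); water warms: 1.35×4180×(T − 9) = 5643(T − 9); steel cup: 0.0795×466×(T − 9) = 37.05(T − 9)
5830.9 T = 81586 + 15090 + 51120 = 147796
T ≈ 25.35 °C — below 100 °C, confirming all the steam condensed.

T_f ≈ 25.3 °C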